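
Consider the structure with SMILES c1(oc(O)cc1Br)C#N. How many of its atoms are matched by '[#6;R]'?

The query [#6;R] means: carbon that is part of a ring.
Check the 9 heavy atoms by environment: 1× o (aromatic, in 5-ring) → no; 4× c (aromatic, in 5-ring) → match; 1× O (acyclic) → no; 1× Br (acyclic) → no; 1× C (acyclic) → no; 1× N (acyclic) → no.
That gives 4 matching atoms.

4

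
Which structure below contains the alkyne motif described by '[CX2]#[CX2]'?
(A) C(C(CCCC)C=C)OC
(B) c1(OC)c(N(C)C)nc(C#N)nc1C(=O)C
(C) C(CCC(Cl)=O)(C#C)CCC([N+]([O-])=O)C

[CX2]#[CX2] describes a carbon-carbon triple bond (an alkyne).
(A) has a vinyl group (-CH=CH2) but the C=C is a double bond; both carbons are CX3, not CX2.
(B) has a nitrile (-C#N) but the triple bond is C#N, not C#C.
(C) contains an ethynyl group (-C#CH), which satisfies every atom and bond constraint.
So the answer is (C).

C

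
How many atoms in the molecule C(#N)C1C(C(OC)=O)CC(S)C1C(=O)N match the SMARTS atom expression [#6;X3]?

2

Check the 15 heavy atoms by environment: 6× C (X4) → no; 1× S (X2) → no; 1× C (X2) → no; 1× N (X1) → no; 2× C (X3) → match; 2× O (X1) → no; 1× O (X2) → no; 1× N (X3) → no.
That gives 2 matching atoms.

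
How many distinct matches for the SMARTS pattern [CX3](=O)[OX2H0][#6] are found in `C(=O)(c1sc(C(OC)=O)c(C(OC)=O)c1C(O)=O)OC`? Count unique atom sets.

[CX3](=O)[OX2H0][#6] is the SMARTS for an ester: a carbonyl carbon bonded to an oxygen that is itself bonded to carbon (no H on that O).
The molecule carries 3 separate instances of a methyl-ester group (-C(=O)OCH3) meeting every constraint; each maps to a distinct set of atoms, giving 3 matches.

3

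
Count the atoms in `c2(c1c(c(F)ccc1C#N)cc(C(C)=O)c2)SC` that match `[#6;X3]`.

11

The query [#6;X3] means: any carbon (aromatic or not) with three total connections.
Check the 18 heavy atoms by environment: 10× c (aromatic, X3) → match; 1× C (X2) → no; 1× N (X1) → no; 1× C (X3) → match; 1× O (X1) → no; 2× C (X4) → no; 1× F (X1) → no; 1× S (X2) → no.
Summing the matching environments: 10 + 1 = 11 matching atoms.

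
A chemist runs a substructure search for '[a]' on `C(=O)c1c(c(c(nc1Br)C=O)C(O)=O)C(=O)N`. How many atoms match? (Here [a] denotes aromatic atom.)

The query [a] means: a matches any aromatic atom.
Check the 17 heavy atoms by environment: 1× n (aromatic) → match; 5× c (aromatic) → match; 4× C → no; 5× O → no; 1× N → no; 1× Br → no.
Summing the matching environments: 1 + 5 = 6 matching atoms.

6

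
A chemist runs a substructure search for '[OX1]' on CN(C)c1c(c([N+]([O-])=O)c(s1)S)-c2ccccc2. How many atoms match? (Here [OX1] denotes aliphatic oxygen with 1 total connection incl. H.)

The query [OX1] means: aliphatic oxygen with one total connection — typically a carbonyl =O or an oxide.
Check the 18 heavy atoms by environment: 1× s (aromatic, X2) → no; 10× c (aromatic, X3) → no; 1× N (X3) → no; 2× C (X4) → no; 1× S (X2) → no; 1× N (charge +1, X3) → no; 1× O (charge -1, X1) → match; 1× O (X1) → match.
Summing the matching environments: 1 + 1 = 2 matching atoms.

2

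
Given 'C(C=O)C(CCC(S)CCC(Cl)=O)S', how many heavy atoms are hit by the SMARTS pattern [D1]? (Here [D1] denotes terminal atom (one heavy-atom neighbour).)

5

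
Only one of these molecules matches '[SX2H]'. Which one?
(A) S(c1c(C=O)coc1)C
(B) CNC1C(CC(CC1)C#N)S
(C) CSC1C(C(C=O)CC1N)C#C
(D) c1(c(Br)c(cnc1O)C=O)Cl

B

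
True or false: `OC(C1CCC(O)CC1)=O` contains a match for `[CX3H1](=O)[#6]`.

False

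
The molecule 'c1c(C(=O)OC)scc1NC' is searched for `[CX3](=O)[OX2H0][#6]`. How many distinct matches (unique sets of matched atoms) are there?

1

[CX3](=O)[OX2H0][#6] is the SMARTS for an ester: a carbonyl carbon bonded to an oxygen that is itself bonded to carbon (no H on that O).
Exactly one fragment in the molecule meets all constraints, giving 1 match.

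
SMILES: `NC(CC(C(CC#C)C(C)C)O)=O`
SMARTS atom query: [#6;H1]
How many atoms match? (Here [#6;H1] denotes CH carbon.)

Check the 13 heavy atoms by environment: 2× C (H2) → no; 4× C (H1) → match; 2× C (H0) → no; 1× O (H0) → no; 1× N (H2) → no; 2× C (H3) → no; 1× O (H1) → no.
That gives 4 matching atoms.

4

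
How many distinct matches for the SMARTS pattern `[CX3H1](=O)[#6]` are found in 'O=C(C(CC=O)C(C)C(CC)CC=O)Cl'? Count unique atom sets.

2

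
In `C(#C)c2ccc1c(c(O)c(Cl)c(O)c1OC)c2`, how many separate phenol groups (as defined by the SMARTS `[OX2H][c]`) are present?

2

[OX2H][c] is the SMARTS for a phenol: a hydroxyl oxygen attached to an aromatic carbon.
The molecule carries 2 separate instances of a hydroxyl group (-OH) meeting every constraint; each maps to a distinct set of atoms, giving 2 matches.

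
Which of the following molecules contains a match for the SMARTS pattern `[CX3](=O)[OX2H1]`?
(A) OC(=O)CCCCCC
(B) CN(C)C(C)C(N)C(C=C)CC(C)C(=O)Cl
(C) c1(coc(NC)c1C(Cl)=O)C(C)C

A

[CX3](=O)[OX2H1] describes an sp2 carbon double-bonded to O and single-bonded to an -OH oxygen (a carboxylic acid).
(A) contains a carboxylic acid group (-C(=O)OH), which satisfies every atom and bond constraint.
(B) has an acyl chloride (-C(=O)Cl) but the carbonyl is bonded to Cl, not to an -OH oxygen.
(C) has an acyl chloride (-C(=O)Cl) but the carbonyl is bonded to Cl, not to an -OH oxygen.
So the answer is (A).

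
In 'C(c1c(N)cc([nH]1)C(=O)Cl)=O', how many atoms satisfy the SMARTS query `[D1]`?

The query [D1] means: atom with exactly one heavy-atom neighbour (degree 1).
Check the 11 heavy atoms by environment: 1× n (aromatic, D2) → no; 3× c (aromatic, D3) → no; 1× c (aromatic, D2) → no; 1× C (D2) → no; 2× O (D1) → match; 1× N (D1) → match; 1× C (D3) → no; 1× Cl (D1) → match.
Summing the matching environments: 2 + 1 + 1 = 4 matching atoms.

4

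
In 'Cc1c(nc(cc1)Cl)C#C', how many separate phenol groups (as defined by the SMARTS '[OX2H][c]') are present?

0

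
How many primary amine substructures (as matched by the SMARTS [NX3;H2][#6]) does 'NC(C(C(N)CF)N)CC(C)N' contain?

4

[NX3;H2][#6] is the SMARTS for a primary amine: a trivalent nitrogen with two H attached to carbon.
The molecule carries 4 separate instances of a primary amino group (-NH2) meeting every constraint; each maps to a distinct set of atoms, giving 4 matches.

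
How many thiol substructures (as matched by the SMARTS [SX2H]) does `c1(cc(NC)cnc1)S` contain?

[SX2H] is the SMARTS for a thiol: an aliphatic sulfur with two connections, one being H.
Exactly one fragment in the molecule meets all constraints, giving 1 match.

1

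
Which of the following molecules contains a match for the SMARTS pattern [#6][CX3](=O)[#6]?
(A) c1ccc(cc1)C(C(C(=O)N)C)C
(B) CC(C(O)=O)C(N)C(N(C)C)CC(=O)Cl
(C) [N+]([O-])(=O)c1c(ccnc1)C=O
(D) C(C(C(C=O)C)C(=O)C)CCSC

[#6][CX3](=O)[#6] describes a carbonyl carbon (no H) flanked by two carbons (a ketone).
(A) has a primary amide (-C(=O)NH2) but one neighbour of the carbonyl carbon is N, not C.
(B) has a carboxylic acid group (-C(=O)OH) but one neighbour of the carbonyl carbon is O, not C.
(C) has an aldehyde (-CHO) but the carbonyl carbon has H1, so it is not flanked by two carbons.
(D) contains an acetyl/ketone group (-C(=O)CH3), which satisfies every atom and bond constraint.
So the answer is (D).

D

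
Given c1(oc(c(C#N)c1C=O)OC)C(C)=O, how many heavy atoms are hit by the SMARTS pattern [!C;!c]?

Check the 14 heavy atoms by environment: 1× o (aromatic) → match; 4× c (aromatic) → no; 5× C → no; 1× N → match; 3× O → match.
Summing the matching environments: 1 + 1 + 3 = 5 matching atoms.

5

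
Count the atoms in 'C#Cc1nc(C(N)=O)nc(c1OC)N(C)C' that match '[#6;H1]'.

1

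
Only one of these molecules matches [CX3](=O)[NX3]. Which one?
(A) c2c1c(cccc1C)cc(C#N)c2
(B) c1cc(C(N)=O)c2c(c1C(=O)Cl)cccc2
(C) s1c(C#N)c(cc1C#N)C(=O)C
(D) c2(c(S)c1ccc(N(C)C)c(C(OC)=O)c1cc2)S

[CX3](=O)[NX3] describes a carbonyl carbon bonded to a trivalent nitrogen (an amide).
(A) has a nitrile (-C#N) but the nitrile N is NX1 (triple-bonded), not NX3.
(B) contains a primary amide (-C(=O)NH2), which satisfies every atom and bond constraint.
(C) has a nitrile (-C#N) but the nitrile N is NX1 (triple-bonded), not NX3.
(D) has a methyl-ester group (-C(=O)OCH3) but the carbonyl is bonded to O, not to an NX3 nitrogen.
So the answer is (B).

B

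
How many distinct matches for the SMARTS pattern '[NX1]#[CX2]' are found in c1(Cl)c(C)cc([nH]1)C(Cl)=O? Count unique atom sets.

[NX1]#[CX2] is the SMARTS for a nitrile: a nitrogen triple-bonded to a two-connected carbon.
No fragment in the molecule satisfies every constraint, giving 0 matches.

0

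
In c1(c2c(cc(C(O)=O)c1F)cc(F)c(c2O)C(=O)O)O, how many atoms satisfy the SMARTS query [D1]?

8

Check the 20 heavy atoms by environment: 8× c (aromatic, D3) → no; 2× c (aromatic, D2) → no; 2× F (D1) → match; 2× C (D3) → no; 6× O (D1) → match.
Summing the matching environments: 2 + 6 = 8 matching atoms.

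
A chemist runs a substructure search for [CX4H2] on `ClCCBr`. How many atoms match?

2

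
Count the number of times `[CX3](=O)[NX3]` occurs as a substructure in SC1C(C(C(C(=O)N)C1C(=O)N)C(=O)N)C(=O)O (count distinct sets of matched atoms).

[CX3](=O)[NX3] is the SMARTS for an amide: a carbonyl carbon bonded to a trivalent nitrogen.
The molecule carries 3 separate instances of a primary amide (-C(=O)NH2) meeting every constraint; each maps to a distinct set of atoms, giving 3 matches.

3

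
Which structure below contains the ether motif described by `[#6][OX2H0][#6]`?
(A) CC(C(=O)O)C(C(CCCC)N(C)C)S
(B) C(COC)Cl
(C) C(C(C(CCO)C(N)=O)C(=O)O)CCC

B

[#6][OX2H0][#6] describes an aliphatic oxygen bridging two carbons with no H on the oxygen (an ether).
(A) has a carboxylic acid group (-C(=O)OH) but the -OH oxygen has H1; the =O is OX1, not OX2.
(B) contains a methoxy ether (-OCH3), which satisfies every atom and bond constraint.
(C) has a hydroxyl group (-OH) but the oxygen has H1, not H0 bridging two carbons.
So the answer is (B).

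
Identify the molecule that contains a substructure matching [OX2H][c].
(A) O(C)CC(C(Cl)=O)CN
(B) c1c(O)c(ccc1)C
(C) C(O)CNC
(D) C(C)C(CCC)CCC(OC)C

B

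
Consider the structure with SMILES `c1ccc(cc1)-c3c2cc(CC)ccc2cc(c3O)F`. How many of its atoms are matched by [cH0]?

The query [cH0] means: aromatic carbon with no attached hydrogen (substituted or ring-fusion).
Check the 20 heavy atoms by environment: 7× c (aromatic, H0) → match; 9× c (aromatic, H1) → no; 1× O (H1) → no; 1× C (H2) → no; 1× C (H3) → no; 1× F (H0) → no.
That gives 7 matching atoms.

7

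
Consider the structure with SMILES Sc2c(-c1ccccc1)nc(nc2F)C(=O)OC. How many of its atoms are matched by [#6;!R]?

2

Check the 18 heavy atoms by environment: 2× n (aromatic, in 6-ring) → no; 10× c (aromatic, in 6-ring) → no; 1× F (acyclic) → no; 1× S (acyclic) → no; 2× C (acyclic) → match; 2× O (acyclic) → no.
That gives 2 matching atoms.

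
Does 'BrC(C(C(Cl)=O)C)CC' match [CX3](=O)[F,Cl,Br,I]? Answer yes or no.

Yes

The pattern [CX3](=O)[F,Cl,Br,I] describes a carbonyl carbon bonded to a halogen — an acyl halide.
The molecule carries an acyl chloride (-C(=O)Cl), whose atoms satisfy every constraint of the query, so the pattern matches.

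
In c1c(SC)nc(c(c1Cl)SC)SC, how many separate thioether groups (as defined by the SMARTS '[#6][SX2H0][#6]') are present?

3

[#6][SX2H0][#6] is the SMARTS for a thioether: an aliphatic sulfur bridging two carbons with no H on the sulfur.
The molecule carries 3 separate instances of a methylthio ether (-SCH3) meeting every constraint; each maps to a distinct set of atoms, giving 3 matches.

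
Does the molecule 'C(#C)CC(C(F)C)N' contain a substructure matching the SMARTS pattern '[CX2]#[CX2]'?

The pattern [CX2]#[CX2] describes a carbon-carbon triple bond — an alkyne.
The molecule carries an ethynyl group (-C#CH), whose atoms satisfy every constraint of the query, so the pattern matches.

Yes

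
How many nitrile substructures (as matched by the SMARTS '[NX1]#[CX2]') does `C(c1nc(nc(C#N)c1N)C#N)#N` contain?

[NX1]#[CX2] is the SMARTS for a nitrile: a nitrogen triple-bonded to a two-connected carbon.
The molecule carries 3 separate instances of a nitrile (-C#N) meeting every constraint; each maps to a distinct set of atoms, giving 3 matches.

3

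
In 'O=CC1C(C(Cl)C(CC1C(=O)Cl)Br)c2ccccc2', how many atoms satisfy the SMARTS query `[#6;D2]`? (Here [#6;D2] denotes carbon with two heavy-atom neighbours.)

7

The query [#6;D2] means: any carbon bonded to exactly two heavy atoms.
Check the 19 heavy atoms by environment: 2× C (D2) → match; 6× C (D3) → no; 1× Br (D1) → no; 2× O (D1) → no; 2× Cl (D1) → no; 1× c (aromatic, D3) → no; 5× c (aromatic, D2) → match.
Summing the matching environments: 2 + 5 = 7 matching atoms.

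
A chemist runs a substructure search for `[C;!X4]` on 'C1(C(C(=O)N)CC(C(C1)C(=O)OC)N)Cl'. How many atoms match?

2

Check the 15 heavy atoms by environment: 7× C (X4) → no; 1× Cl (X1) → no; 2× N (X3) → no; 2× C (X3) → match; 2× O (X1) → no; 1× O (X2) → no.
That gives 2 matching atoms.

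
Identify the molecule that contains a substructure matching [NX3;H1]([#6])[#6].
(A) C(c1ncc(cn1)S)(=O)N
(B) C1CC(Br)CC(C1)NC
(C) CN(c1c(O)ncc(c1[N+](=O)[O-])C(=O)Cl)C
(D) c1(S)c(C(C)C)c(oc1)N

B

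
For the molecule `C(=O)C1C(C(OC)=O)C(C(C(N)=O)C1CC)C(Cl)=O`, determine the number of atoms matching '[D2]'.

3

The query [D2] means: atom with exactly two heavy-atom neighbours.
Check the 19 heavy atoms by environment: 8× C (D3) → no; 2× C (D2) → match; 2× C (D1) → no; 4× O (D1) → no; 1× Cl (D1) → no; 1× N (D1) → no; 1× O (D2) → match.
Summing the matching environments: 2 + 1 = 3 matching atoms.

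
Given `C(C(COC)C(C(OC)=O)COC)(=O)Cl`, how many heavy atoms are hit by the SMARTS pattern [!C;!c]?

The query [!C;!c] means: neither aliphatic nor aromatic carbon — same as [!#6].
Check the 15 heavy atoms by environment: 9× C → no; 5× O → match; 1× Cl → match.
Summing the matching environments: 5 + 1 = 6 matching atoms.

6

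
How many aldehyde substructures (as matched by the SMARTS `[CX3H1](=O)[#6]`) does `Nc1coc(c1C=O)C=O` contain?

2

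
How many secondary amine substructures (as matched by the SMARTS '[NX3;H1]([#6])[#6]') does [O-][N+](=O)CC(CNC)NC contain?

2

[NX3;H1]([#6])[#6] is the SMARTS for a secondary amine: a trivalent nitrogen with one H, bonded to two carbons.
The molecule carries 2 separate instances of an N-methylamino group (-NHCH3) meeting every constraint; each maps to a distinct set of atoms, giving 2 matches.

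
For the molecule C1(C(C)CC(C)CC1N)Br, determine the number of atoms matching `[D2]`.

2

The query [D2] means: atom with exactly two heavy-atom neighbours.
Check the 10 heavy atoms by environment: 2× C (D2) → match; 4× C (D3) → no; 2× C (D1) → no; 1× N (D1) → no; 1× Br (D1) → no.
That gives 2 matching atoms.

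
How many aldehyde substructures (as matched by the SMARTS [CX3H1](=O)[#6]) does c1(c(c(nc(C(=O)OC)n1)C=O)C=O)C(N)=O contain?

2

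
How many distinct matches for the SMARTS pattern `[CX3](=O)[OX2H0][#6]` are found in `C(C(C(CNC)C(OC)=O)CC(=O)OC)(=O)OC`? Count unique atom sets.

3

[CX3](=O)[OX2H0][#6] is the SMARTS for an ester: a carbonyl carbon bonded to an oxygen that is itself bonded to carbon (no H on that O).
The molecule carries 3 separate instances of a methyl-ester group (-C(=O)OCH3) meeting every constraint; each maps to a distinct set of atoms, giving 3 matches.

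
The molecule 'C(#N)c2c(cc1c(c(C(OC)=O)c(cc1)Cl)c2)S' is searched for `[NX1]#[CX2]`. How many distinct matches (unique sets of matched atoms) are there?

[NX1]#[CX2] is the SMARTS for a nitrile: a nitrogen triple-bonded to a two-connected carbon.
Exactly one fragment in the molecule meets all constraints, giving 1 match.

1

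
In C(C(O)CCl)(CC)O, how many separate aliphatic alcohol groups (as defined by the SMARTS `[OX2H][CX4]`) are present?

[OX2H][CX4] is the SMARTS for an aliphatic alcohol: a hydroxyl oxygen bound to an sp3 (X4) carbon.
The molecule carries 2 separate instances of a hydroxyl group (-OH) meeting every constraint; each maps to a distinct set of atoms, giving 2 matches.

2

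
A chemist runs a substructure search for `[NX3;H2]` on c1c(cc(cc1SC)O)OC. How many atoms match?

The query [NX3;H2] means: aliphatic N with 3 total connections, two of them H — an -NH2 nitrogen (amine or amide).
Check the 11 heavy atoms by environment: 3× c (aromatic, H1, X3) → no; 3× c (aromatic, H0, X3) → no; 1× S (H0, X2) → no; 2× C (H3, X4) → no; 1× O (H0, X2) → no; 1× O (H1, X2) → no.
No environment satisfies the query, so 0 matching atoms.

0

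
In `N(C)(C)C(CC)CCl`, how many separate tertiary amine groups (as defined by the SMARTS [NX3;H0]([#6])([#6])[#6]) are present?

1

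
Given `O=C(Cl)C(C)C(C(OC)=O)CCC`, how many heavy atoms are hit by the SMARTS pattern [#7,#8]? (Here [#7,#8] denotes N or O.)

3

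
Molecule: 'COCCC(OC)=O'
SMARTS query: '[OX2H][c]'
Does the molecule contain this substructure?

The pattern [OX2H][c] describes a hydroxyl oxygen attached to an aromatic carbon — a phenol.
The closest candidate here is a methoxy ether (-OCH3), but the oxygen has H0, not H1. No other fragment satisfies the full query, so there is no match.

No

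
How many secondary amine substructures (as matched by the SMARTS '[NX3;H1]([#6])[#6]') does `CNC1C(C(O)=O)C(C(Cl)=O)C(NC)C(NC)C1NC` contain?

4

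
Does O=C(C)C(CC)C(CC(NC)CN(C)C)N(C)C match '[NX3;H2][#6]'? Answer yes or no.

The pattern [NX3;H2][#6] describes a trivalent nitrogen with two H attached to carbon — a primary amine.
The closest candidate here is a dimethylamino group (-N(CH3)2), but the nitrogen has H0, not H2. No other fragment satisfies the full query, so there is no match.

No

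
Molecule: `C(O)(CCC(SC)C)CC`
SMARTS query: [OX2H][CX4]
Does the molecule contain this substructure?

Yes

The pattern [OX2H][CX4] describes a hydroxyl oxygen bound to an sp3 (X4) carbon — an aliphatic alcohol.
The molecule carries a hydroxyl group (-OH), whose atoms satisfy every constraint of the query, so the pattern matches.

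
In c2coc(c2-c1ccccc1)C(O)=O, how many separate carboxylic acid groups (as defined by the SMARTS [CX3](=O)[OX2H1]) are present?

1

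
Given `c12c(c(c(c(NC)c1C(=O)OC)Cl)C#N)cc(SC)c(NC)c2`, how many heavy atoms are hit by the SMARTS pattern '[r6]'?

10

The query [r6] means: r6 matches atoms in a six-membered ring.
Check the 23 heavy atoms by environment: 10× c (aromatic, in 6-ring) → match; 6× C (acyclic) → no; 2× O (acyclic) → no; 3× N (acyclic) → no; 1× Cl (acyclic) → no; 1× S (acyclic) → no.
That gives 10 matching atoms.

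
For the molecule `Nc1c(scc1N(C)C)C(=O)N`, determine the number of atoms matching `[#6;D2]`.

1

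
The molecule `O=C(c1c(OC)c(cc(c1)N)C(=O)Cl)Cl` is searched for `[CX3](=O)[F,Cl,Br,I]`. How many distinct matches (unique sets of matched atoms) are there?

[CX3](=O)[F,Cl,Br,I] is the SMARTS for an acyl halide: a carbonyl carbon bonded to a halogen.
The molecule carries 2 separate instances of an acyl chloride (-C(=O)Cl) meeting every constraint; each maps to a distinct set of atoms, giving 2 matches.

2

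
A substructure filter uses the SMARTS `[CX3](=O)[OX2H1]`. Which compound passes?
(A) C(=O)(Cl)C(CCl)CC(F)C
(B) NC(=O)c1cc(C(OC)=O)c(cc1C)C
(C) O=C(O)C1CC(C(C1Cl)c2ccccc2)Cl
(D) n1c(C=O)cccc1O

C

[CX3](=O)[OX2H1] describes an sp2 carbon double-bonded to O and single-bonded to an -OH oxygen (a carboxylic acid).
(A) has an acyl chloride (-C(=O)Cl) but the carbonyl is bonded to Cl, not to an -OH oxygen.
(B) has a methyl-ester group (-C(=O)OCH3) but the singly-bonded O has no H (OX2H0, not OX2H1).
(C) contains a carboxylic acid group (-C(=O)OH), which satisfies every atom and bond constraint.
(D) has an aldehyde (-CHO) but there is no singly-bonded oxygen on the carbonyl carbon.
So the answer is (C).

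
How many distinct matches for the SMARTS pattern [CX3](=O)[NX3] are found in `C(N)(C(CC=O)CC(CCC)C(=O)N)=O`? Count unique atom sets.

2

[CX3](=O)[NX3] is the SMARTS for an amide: a carbonyl carbon bonded to a trivalent nitrogen.
The molecule carries 2 separate instances of a primary amide (-C(=O)NH2) meeting every constraint; each maps to a distinct set of atoms, giving 2 matches.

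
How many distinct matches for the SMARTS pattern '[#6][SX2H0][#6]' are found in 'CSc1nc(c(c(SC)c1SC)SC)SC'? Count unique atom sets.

5

[#6][SX2H0][#6] is the SMARTS for a thioether: an aliphatic sulfur bridging two carbons with no H on the sulfur.
The molecule carries 5 separate instances of a methylthio ether (-SCH3) meeting every constraint; each maps to a distinct set of atoms, giving 5 matches.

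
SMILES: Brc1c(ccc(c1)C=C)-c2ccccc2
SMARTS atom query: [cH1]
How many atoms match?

8

The query [cH1] means: aromatic carbon bearing exactly one hydrogen.
Check the 15 heavy atoms by environment: 4× c (aromatic, H0) → no; 8× c (aromatic, H1) → match; 1× C (H1) → no; 1× C (H2) → no; 1× Br (H0) → no.
That gives 8 matching atoms.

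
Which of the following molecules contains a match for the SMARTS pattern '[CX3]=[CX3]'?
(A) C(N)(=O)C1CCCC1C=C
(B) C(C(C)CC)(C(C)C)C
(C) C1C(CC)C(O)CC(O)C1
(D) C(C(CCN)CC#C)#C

A

[CX3]=[CX3] describes a non-aromatic C=C double bond between two sp2 carbons (an alkene).
(A) contains a vinyl group (-CH=CH2), which satisfies every atom and bond constraint.
(B) has an ethyl group (-CH2CH3) but its C-C bond is a single bond between CX4 carbons, not CX3=CX3.
(C) has an ethyl group (-CH2CH3) but its C-C bond is a single bond between CX4 carbons, not CX3=CX3.
(D) has an ethynyl group (-C#CH) but the C-C bond is a triple bond, not a double bond.
So the answer is (A).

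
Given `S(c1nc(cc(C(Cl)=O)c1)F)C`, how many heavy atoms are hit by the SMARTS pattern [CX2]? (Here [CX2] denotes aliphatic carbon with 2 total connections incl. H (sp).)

0

Check the 12 heavy atoms by environment: 1× n (aromatic, X2) → no; 5× c (aromatic, X3) → no; 1× F (X1) → no; 1× S (X2) → no; 1× C (X4) → no; 1× C (X3) → no; 1× O (X1) → no; 1× Cl (X1) → no.
No environment satisfies the query, so 0 matching atoms.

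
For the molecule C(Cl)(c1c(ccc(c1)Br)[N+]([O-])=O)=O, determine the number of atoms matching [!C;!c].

The query [!C;!c] means: neither aliphatic nor aromatic carbon — same as [!#6].
Check the 13 heavy atoms by environment: 6× c (aromatic) → no; 1× N (charge +1) → match; 1× O (charge -1) → match; 2× O → match; 1× Br → match; 1× C → no; 1× Cl → match.
Summing the matching environments: 1 + 1 + 2 + 1 + 1 = 6 matching atoms.

6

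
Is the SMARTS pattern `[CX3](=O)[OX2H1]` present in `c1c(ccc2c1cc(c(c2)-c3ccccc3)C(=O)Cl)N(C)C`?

No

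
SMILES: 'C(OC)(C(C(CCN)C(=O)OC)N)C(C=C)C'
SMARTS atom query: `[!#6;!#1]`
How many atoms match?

5

The query [!#6;!#1] means: not carbon and not hydrogen — any heteroatom.
Check the 17 heavy atoms by environment: 12× C → no; 3× O → match; 2× N → match.
Summing the matching environments: 3 + 2 = 5 matching atoms.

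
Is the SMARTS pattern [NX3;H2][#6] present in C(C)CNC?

The pattern [NX3;H2][#6] describes a trivalent nitrogen with two H attached to carbon — a primary amine.
The closest candidate here is an N-methylamino group (-NHCH3), but the nitrogen bears two carbons and only one H (H1), not H2. No other fragment satisfies the full query, so there is no match.

No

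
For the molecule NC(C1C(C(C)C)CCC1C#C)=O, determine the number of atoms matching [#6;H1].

The query [#6;H1] means: any carbon bearing exactly one hydrogen.
Check the 13 heavy atoms by environment: 2× C (H2) → no; 5× C (H1) → match; 2× C (H0) → no; 1× O (H0) → no; 1× N (H2) → no; 2× C (H3) → no.
That gives 5 matching atoms.

5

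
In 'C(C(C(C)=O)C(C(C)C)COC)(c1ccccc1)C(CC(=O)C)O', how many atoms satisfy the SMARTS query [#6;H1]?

10

The query [#6;H1] means: any carbon bearing exactly one hydrogen.
Check the 24 heavy atoms by environment: 2× C (H2) → no; 5× C (H1) → match; 2× C (H0) → no; 3× O (H0) → no; 5× C (H3) → no; 1× c (aromatic, H0) → no; 5× c (aromatic, H1) → match; 1× O (H1) → no.
Summing the matching environments: 5 + 5 = 10 matching atoms.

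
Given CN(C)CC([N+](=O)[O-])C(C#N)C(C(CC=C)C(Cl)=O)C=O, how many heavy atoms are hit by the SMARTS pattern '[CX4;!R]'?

Check the 21 heavy atoms by environment: 8× C (X4, acyclic) → match; 1× C (X2, acyclic) → no; 1× N (X1, acyclic) → no; 1× N (charge +1, X3, acyclic) → no; 1× O (charge -1, X1, acyclic) → no; 3× O (X1, acyclic) → no; 1× N (X3, acyclic) → no; 4× C (X3, acyclic) → no; 1× Cl (X1, acyclic) → no.
That gives 8 matching atoms.

8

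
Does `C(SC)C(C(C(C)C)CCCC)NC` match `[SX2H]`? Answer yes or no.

The pattern [SX2H] describes an aliphatic sulfur with two connections, one being H — a thiol.
The closest candidate here is a methylthio ether (-SCH3), but the sulfur has H0 (bonded to two carbons), not H1. No other fragment satisfies the full query, so there is no match.

No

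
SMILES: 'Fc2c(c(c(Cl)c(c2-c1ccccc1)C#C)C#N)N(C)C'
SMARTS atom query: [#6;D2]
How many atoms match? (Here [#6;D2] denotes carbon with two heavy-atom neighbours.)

7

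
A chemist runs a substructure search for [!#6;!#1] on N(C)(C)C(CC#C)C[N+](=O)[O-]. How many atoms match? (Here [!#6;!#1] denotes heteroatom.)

Check the 11 heavy atoms by environment: 7× C → no; 1× N → match; 1× N (charge +1) → match; 1× O (charge -1) → match; 1× O → match.
Summing the matching environments: 1 + 1 + 1 + 1 = 4 matching atoms.

4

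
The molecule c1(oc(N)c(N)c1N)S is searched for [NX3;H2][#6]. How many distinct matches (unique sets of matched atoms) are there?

3

[NX3;H2][#6] is the SMARTS for a primary amine: a trivalent nitrogen with two H attached to carbon.
The molecule carries 3 separate instances of a primary amino group (-NH2) meeting every constraint; each maps to a distinct set of atoms, giving 3 matches.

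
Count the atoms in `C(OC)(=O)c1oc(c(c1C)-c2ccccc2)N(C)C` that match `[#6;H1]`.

Check the 19 heavy atoms by environment: 1× o (aromatic, H0) → no; 5× c (aromatic, H0) → no; 4× C (H3) → no; 1× N (H0) → no; 1× C (H0) → no; 2× O (H0) → no; 5× c (aromatic, H1) → match.
That gives 5 matching atoms.

5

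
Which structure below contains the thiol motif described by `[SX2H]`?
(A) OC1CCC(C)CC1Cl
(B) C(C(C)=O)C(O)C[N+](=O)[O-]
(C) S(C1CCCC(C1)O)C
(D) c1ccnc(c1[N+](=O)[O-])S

D

[SX2H] describes an aliphatic sulfur with two connections, one being H (a thiol).
(A) has a hydroxyl group (-OH) but it is an -OH, not an -SH.
(B) has a hydroxyl group (-OH) but it is an -OH, not an -SH.
(C) has a hydroxyl group (-OH) but it is an -OH, not an -SH.
(D) contains a thiol (-SH), which satisfies every atom and bond constraint.
So the answer is (D).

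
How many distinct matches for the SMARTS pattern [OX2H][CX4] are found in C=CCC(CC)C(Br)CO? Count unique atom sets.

[OX2H][CX4] is the SMARTS for an aliphatic alcohol: a hydroxyl oxygen bound to an sp3 (X4) carbon.
Exactly one fragment in the molecule meets all constraints, giving 1 match.

1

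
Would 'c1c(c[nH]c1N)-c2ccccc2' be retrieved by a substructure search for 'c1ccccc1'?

Yes

The pattern c1ccccc1 describes six aromatic carbons in a ring — a benzene ring.
The molecule carries a phenyl ring, whose atoms satisfy every constraint of the query, so the pattern matches.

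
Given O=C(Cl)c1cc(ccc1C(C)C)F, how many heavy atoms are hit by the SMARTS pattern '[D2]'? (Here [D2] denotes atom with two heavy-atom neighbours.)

The query [D2] means: atom with exactly two heavy-atom neighbours.
Check the 13 heavy atoms by environment: 3× c (aromatic, D2) → match; 3× c (aromatic, D3) → no; 2× C (D3) → no; 2× C (D1) → no; 1× O (D1) → no; 1× Cl (D1) → no; 1× F (D1) → no.
That gives 3 matching atoms.

3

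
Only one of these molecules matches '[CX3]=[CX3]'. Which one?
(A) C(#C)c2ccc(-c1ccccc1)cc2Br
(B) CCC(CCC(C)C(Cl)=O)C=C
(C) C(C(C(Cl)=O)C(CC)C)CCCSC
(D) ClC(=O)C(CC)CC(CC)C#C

B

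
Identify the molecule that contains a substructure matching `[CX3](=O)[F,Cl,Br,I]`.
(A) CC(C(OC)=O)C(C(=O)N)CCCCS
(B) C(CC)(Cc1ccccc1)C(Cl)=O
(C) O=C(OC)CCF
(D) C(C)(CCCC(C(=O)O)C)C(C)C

B

[CX3](=O)[F,Cl,Br,I] describes a carbonyl carbon bonded to a halogen (an acyl halide).
(A) has a methyl-ester group (-C(=O)OCH3) but the carbonyl is bonded to -O-C, not to a halogen.
(B) contains an acyl chloride (-C(=O)Cl), which satisfies every atom and bond constraint.
(C) has a methyl-ester group (-C(=O)OCH3) but the carbonyl is bonded to -O-C, not to a halogen.
(D) has a carboxylic acid group (-C(=O)OH) but the carbonyl is bonded to -OH, not to a halogen.
So the answer is (B).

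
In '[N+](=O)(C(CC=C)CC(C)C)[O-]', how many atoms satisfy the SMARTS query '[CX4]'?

Check the 11 heavy atoms by environment: 6× C (X4) → match; 1× N (charge +1, X3) → no; 1× O (charge -1, X1) → no; 1× O (X1) → no; 2× C (X3) → no.
That gives 6 matching atoms.

6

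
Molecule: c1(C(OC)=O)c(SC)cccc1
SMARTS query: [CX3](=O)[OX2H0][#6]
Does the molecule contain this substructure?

Yes

The pattern [CX3](=O)[OX2H0][#6] describes a carbonyl carbon bonded to an oxygen that is itself bonded to carbon (no H on that O) — an ester.
The molecule carries a methyl-ester group (-C(=O)OCH3), whose atoms satisfy every constraint of the query, so the pattern matches.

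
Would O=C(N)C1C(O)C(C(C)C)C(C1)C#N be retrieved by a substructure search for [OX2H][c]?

The pattern [OX2H][c] describes a hydroxyl oxygen attached to an aromatic carbon — a phenol.
The closest candidate here is a hydroxyl group (-OH), but the -OH is on an aliphatic carbon, not an aromatic c. No other fragment satisfies the full query, so there is no match.

No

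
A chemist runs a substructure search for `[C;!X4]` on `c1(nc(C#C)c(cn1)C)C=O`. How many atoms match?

3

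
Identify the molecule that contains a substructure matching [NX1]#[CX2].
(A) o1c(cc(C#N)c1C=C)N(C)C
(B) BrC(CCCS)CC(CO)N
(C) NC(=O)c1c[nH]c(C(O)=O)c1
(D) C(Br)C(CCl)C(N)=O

A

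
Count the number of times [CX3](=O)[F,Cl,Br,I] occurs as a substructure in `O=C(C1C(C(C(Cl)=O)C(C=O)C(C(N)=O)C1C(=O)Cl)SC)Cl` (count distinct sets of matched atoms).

3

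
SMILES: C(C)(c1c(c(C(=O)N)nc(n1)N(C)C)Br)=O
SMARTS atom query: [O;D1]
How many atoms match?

2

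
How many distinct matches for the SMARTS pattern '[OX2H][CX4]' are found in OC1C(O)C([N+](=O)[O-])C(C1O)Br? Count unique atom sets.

3

[OX2H][CX4] is the SMARTS for an aliphatic alcohol: a hydroxyl oxygen bound to an sp3 (X4) carbon.
The molecule carries 3 separate instances of a hydroxyl group (-OH) meeting every constraint; each maps to a distinct set of atoms, giving 3 matches.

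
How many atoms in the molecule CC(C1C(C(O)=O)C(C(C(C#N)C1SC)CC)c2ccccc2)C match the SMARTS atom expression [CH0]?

The query [CH0] means: aliphatic carbon with no attached hydrogen.
Check the 24 heavy atoms by environment: 7× C (H1) → no; 2× C (H0) → match; 1× O (H0) → no; 1× O (H1) → no; 1× S (H0) → no; 4× C (H3) → no; 1× C (H2) → no; 1× N (H0) → no; 1× c (aromatic, H0) → no; 5× c (aromatic, H1) → no.
That gives 2 matching atoms.

2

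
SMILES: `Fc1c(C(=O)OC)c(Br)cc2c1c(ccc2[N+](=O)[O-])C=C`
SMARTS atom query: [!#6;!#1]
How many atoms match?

7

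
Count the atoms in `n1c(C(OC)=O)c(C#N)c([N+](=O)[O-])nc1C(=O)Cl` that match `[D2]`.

4

The query [D2] means: atom with exactly two heavy-atom neighbours.
Check the 18 heavy atoms by environment: 2× n (aromatic, D2) → match; 4× c (aromatic, D3) → no; 1× N (charge +1, D3) → no; 1× O (charge -1, D1) → no; 3× O (D1) → no; 2× C (D3) → no; 1× O (D2) → match; 1× C (D1) → no; 1× Cl (D1) → no; 1× C (D2) → match; 1× N (D1) → no.
Summing the matching environments: 2 + 1 + 1 = 4 matching atoms.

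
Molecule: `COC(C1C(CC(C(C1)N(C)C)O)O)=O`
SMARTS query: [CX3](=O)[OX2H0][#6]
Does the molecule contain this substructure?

Yes

The pattern [CX3](=O)[OX2H0][#6] describes a carbonyl carbon bonded to an oxygen that is itself bonded to carbon (no H on that O) — an ester.
The molecule carries a methyl-ester group (-C(=O)OCH3), whose atoms satisfy every constraint of the query, so the pattern matches.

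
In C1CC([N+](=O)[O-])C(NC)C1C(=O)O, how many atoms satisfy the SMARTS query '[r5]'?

5

The query [r5] means: r5 matches atoms in a five-membered ring.
Check the 13 heavy atoms by environment: 5× C (in 5-ring) → match; 1× N (acyclic) → no; 2× C (acyclic) → no; 1× N (charge +1, acyclic) → no; 1× O (charge -1, acyclic) → no; 3× O (acyclic) → no.
That gives 5 matching atoms.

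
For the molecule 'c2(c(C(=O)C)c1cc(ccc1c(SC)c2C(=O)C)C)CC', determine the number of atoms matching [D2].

The query [D2] means: atom with exactly two heavy-atom neighbours.
Check the 21 heavy atoms by environment: 7× c (aromatic, D3) → no; 3× c (aromatic, D2) → match; 2× C (D3) → no; 2× O (D1) → no; 5× C (D1) → no; 1× C (D2) → match; 1× S (D2) → match.
Summing the matching environments: 3 + 1 + 1 = 5 matching atoms.

5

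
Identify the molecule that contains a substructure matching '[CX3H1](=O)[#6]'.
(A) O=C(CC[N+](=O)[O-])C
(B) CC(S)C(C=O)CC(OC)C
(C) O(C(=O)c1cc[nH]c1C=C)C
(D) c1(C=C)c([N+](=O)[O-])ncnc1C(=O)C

B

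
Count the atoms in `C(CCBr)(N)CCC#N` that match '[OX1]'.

0

The query [OX1] means: aliphatic oxygen with one total connection — typically a carbonyl =O or an oxide.
Check the 9 heavy atoms by environment: 5× C (X4) → no; 1× N (X3) → no; 1× Br (X1) → no; 1× C (X2) → no; 1× N (X1) → no.
No environment satisfies the query, so 0 matching atoms.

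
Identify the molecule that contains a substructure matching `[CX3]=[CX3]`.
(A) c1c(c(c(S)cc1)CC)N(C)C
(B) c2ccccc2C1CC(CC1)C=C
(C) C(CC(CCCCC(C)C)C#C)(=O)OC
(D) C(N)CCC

B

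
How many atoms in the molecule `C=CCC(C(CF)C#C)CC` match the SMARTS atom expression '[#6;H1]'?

4

Check the 11 heavy atoms by environment: 4× C (H2) → no; 4× C (H1) → match; 1× C (H3) → no; 1× F (H0) → no; 1× C (H0) → no.
That gives 4 matching atoms.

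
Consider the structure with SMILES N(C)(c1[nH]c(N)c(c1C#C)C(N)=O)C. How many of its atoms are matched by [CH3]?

The query [CH3] means: aliphatic carbon with exactly three hydrogens.
Check the 14 heavy atoms by environment: 1× n (aromatic, H1) → no; 4× c (aromatic, H0) → no; 2× N (H2) → no; 1× N (H0) → no; 2× C (H3) → match; 2× C (H0) → no; 1× O (H0) → no; 1× C (H1) → no.
That gives 2 matching atoms.

2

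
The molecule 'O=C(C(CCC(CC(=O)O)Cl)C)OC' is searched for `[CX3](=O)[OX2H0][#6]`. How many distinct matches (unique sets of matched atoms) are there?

[CX3](=O)[OX2H0][#6] is the SMARTS for an ester: a carbonyl carbon bonded to an oxygen that is itself bonded to carbon (no H on that O).
Exactly one fragment in the molecule meets all constraints, giving 1 match.

1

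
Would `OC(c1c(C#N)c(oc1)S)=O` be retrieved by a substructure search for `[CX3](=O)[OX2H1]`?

The pattern [CX3](=O)[OX2H1] describes an sp2 carbon double-bonded to O and single-bonded to an -OH oxygen — a carboxylic acid.
The molecule carries a carboxylic acid group (-C(=O)OH), whose atoms satisfy every constraint of the query, so the pattern matches.

Yes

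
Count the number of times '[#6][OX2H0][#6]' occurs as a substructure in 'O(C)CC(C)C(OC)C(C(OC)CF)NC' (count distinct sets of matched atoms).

3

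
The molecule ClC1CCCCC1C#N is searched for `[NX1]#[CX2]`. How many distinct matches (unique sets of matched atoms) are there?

1

[NX1]#[CX2] is the SMARTS for a nitrile: a nitrogen triple-bonded to a two-connected carbon.
Exactly one fragment in the molecule meets all constraints, giving 1 match.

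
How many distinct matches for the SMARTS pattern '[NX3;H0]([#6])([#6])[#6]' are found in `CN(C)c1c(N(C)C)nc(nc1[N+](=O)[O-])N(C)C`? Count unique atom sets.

3

[NX3;H0]([#6])([#6])[#6] is the SMARTS for a tertiary amine: a trivalent nitrogen with no H, bonded to three carbons.
The molecule carries 3 separate instances of a dimethylamino group (-N(CH3)2) meeting every constraint; each maps to a distinct set of atoms, giving 3 matches.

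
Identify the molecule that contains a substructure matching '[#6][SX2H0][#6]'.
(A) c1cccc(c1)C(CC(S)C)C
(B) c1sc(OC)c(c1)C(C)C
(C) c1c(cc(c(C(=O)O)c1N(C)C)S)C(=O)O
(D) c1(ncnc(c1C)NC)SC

D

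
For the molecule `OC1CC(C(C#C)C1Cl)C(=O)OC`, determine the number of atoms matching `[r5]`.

Check the 13 heavy atoms by environment: 5× C (in 5-ring) → match; 3× O (acyclic) → no; 4× C (acyclic) → no; 1× Cl (acyclic) → no.
That gives 5 matching atoms.

5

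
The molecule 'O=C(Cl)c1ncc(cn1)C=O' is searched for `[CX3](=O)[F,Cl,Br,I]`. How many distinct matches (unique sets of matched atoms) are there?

[CX3](=O)[F,Cl,Br,I] is the SMARTS for an acyl halide: a carbonyl carbon bonded to a halogen.
Exactly one fragment in the molecule meets all constraints, giving 1 match.

1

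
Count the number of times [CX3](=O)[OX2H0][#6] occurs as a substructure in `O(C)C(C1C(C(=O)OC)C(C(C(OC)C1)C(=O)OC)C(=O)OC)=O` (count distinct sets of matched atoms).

[CX3](=O)[OX2H0][#6] is the SMARTS for an ester: a carbonyl carbon bonded to an oxygen that is itself bonded to carbon (no H on that O).
The molecule carries 4 separate instances of a methyl-ester group (-C(=O)OCH3) meeting every constraint; each maps to a distinct set of atoms, giving 4 matches.

4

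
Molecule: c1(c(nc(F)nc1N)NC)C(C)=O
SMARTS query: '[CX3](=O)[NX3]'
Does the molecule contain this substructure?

No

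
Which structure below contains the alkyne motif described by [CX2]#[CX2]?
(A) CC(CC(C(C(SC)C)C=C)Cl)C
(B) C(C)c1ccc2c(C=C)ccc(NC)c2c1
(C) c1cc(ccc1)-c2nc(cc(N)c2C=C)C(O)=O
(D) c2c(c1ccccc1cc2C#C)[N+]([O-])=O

D

[CX2]#[CX2] describes a carbon-carbon triple bond (an alkyne).
(A) has a vinyl group (-CH=CH2) but the C=C is a double bond; both carbons are CX3, not CX2.
(B) has a vinyl group (-CH=CH2) but the C=C is a double bond; both carbons are CX3, not CX2.
(C) has a vinyl group (-CH=CH2) but the C=C is a double bond; both carbons are CX3, not CX2.
(D) contains an ethynyl group (-C#CH), which satisfies every atom and bond constraint.
So the answer is (D).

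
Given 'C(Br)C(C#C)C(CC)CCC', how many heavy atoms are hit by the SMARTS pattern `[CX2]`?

2

The query [CX2] means: C with X2: aliphatic carbon with exactly 2 total connections.
Check the 11 heavy atoms by environment: 8× C (X4) → no; 2× C (X2) → match; 1× Br (X1) → no.
That gives 2 matching atoms.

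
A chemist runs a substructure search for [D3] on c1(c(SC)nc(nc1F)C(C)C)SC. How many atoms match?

The query [D3] means: atom with exactly three heavy-atom neighbours.
Check the 14 heavy atoms by environment: 2× n (aromatic, D2) → no; 4× c (aromatic, D3) → match; 1× C (D3) → match; 4× C (D1) → no; 2× S (D2) → no; 1× F (D1) → no.
Summing the matching environments: 4 + 1 = 5 matching atoms.

5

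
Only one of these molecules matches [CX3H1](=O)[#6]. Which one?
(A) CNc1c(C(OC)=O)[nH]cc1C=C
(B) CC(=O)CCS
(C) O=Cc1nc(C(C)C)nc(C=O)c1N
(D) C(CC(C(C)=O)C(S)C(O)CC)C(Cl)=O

[CX3H1](=O)[#6] describes an sp2 carbon with one H, double-bonded to O and single-bonded to carbon (an aldehyde).
(A) has a methyl-ester group (-C(=O)OCH3) but the carbonyl carbon has H0, not H1.
(B) has an acetyl/ketone group (-C(=O)CH3) but the carbonyl carbon has H0 (two carbon neighbours), not H1.
(C) contains an aldehyde (-CHO), which satisfies every atom and bond constraint.
(D) has an acetyl/ketone group (-C(=O)CH3) but the carbonyl carbon has H0 (two carbon neighbours), not H1.
So the answer is (C).

C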